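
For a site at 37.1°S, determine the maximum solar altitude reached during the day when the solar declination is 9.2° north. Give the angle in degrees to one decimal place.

43.7°

At local solar noon the hour angle is zero, so the elevation is 90° − |φ − δ| = 90° − |-37.1° − (9.2°)| = 90° − 46.3° = 43.7°.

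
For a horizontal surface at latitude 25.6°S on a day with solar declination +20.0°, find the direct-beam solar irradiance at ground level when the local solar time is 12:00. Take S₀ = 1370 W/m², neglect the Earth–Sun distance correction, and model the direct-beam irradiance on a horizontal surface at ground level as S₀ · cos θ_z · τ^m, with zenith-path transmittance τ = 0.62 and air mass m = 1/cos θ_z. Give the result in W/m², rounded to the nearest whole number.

Hour angle H = 15° × (12 − 12) = 0.00°.
cos θ_z = sin(-25.6°) sin(20.0°) + cos(-25.6°) cos(20.0°) cos(0.00°) = -0.1478 + 0.8474 = 0.6996.
Air mass m = 1/cos θ_z = 1/0.6996 = 1.429; τ^m = 0.62^1.429 = 0.5050.
Surface direct beam = 1370 × 0.6996 × 0.5050 = 484.02 W/m².

484 W/m²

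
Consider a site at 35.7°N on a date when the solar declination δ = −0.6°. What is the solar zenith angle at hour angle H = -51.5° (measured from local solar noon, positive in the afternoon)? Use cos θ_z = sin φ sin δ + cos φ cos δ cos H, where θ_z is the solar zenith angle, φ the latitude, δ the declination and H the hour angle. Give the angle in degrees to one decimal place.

60.0°

With φ = 35.7°, δ = -0.6°, H = -51.50°: sin φ sin δ = -0.0061, cos φ cos δ cos H = 0.5055, so cos θ_z = 0.4994.
θ_z = arccos(0.4994) = 60.04°.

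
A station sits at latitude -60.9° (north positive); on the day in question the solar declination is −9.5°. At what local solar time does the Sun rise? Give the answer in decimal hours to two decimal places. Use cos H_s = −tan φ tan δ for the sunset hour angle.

−tan φ tan δ = −(-1.7966)(-0.1673) = -0.3006; H_s = arccos(-0.3006) = 107.49°.
Sunrise is at 12 − H_s/15 = 12 − 7.166 = 4.834 h local solar time.

4.83 h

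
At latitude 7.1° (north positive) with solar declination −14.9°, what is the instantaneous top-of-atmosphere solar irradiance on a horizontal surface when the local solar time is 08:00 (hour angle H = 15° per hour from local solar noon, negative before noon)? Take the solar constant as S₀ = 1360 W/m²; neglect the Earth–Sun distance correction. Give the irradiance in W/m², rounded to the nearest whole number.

609 W/m²

Hour angle H = 15° × (8 − 12) = -60.00°.
With φ = 7.1°, δ = -14.9°, H = -60.00°: sin φ sin δ = -0.0318, cos φ cos δ cos H = 0.4795, so cos θ_z = 0.4477.
Top-of-atmosphere irradiance = S₀ cos θ_z = 1360 × 0.4477 = 608.87 W/m².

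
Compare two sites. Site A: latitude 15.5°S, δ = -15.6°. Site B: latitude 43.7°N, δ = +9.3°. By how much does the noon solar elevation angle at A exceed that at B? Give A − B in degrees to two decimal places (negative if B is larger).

A: 90° − |-15.5 − (-15.6)| = 89.90°.
B: 90° − |43.7 − (9.3)| = 55.60°.
A − B = 89.90 − 55.60 = 34.30°.

+34.30°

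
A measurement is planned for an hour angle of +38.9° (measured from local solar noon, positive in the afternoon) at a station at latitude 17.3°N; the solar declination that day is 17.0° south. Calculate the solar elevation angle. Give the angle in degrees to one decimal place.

38.6°

cos θ_z = sin(17.3°) sin(-17.0°) + cos(17.3°) cos(-17.0°) cos(38.90°) = -0.0869 + 0.7106 = 0.6237.
θ_z = arccos(0.6237) = 51.41°, so the elevation is 90° − 51.41° = 38.59°.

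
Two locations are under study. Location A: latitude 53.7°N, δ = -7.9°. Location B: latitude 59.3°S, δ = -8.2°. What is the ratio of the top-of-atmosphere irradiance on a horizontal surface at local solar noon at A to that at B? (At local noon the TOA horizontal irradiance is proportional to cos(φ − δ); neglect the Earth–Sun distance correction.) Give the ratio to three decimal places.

A: cos θ_z = cos(53.7° − (-7.9°)) = 0.4756.
B: cos θ_z = cos(-59.3° − (-8.2°)) = 0.6280.
Ratio A/B = 0.4756 / 0.6280 = 0.7573.

0.757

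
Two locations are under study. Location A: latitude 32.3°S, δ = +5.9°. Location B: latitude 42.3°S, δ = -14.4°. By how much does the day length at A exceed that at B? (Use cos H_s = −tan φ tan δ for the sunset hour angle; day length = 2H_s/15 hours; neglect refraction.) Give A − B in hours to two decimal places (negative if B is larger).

-2.30 h

A: H_s = arccos(−tan -32.3° · tan 5.9°) = 86.25°, so 2H_s/15 = 11.5000 h.
B: H_s = arccos(−tan -42.3° · tan -14.4°) = 103.51°, so 2H_s/15 = 13.8013 h.
A − B = 11.5000 − 13.8013 = -2.3013 h.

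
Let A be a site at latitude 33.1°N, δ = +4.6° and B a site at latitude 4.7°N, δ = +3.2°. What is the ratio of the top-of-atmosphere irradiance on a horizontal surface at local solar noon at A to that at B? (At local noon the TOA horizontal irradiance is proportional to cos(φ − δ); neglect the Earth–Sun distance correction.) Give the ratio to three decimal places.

A: cos θ_z = cos(33.1° − (4.6°)) = 0.8788.
B: cos θ_z = cos(4.7° − (3.2°)) = 0.9997.
Ratio A/B = 0.8788 / 0.9997 = 0.8791.

0.879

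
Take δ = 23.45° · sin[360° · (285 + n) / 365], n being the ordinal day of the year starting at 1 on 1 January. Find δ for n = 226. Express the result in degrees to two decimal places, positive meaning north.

+13.78°

360 × (285 + 226) / 365 = 504.000°; sin(504.000°) = 0.5878.
δ = 23.45 × 0.5878 = 13.784° ≈ +13.78°.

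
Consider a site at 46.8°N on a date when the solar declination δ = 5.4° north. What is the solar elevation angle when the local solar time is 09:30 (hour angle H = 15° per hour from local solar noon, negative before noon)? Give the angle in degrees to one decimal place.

37.5°

Hour angle H = 15° × (9.5 − 12) = -37.50°.
cos θ_z = sin φ sin δ + cos φ cos δ cos H = (0.7290)(0.0941) + (0.6845)(0.9956)(0.7934) = 0.6093.
θ_z = arccos(0.6093) = 52.46°, so the elevation is 90° − 52.46° = 37.54°.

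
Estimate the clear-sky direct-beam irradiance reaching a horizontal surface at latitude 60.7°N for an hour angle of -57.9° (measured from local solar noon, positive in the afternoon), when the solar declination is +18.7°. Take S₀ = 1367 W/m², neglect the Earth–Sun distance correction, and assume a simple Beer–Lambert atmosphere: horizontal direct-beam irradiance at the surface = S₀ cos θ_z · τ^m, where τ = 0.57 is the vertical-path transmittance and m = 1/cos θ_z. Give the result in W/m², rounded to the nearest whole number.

247 W/m²

With φ = 60.7°, δ = 18.7°, H = -57.90°: sin φ sin δ = 0.2796, cos φ cos δ cos H = 0.2463, so cos θ_z = 0.5259.
Air mass m = 1/cos θ_z = 1/0.5259 = 1.902; τ^m = 0.57^1.902 = 0.3433.
Surface direct beam = 1367 × 0.5259 × 0.3433 = 246.80 W/m².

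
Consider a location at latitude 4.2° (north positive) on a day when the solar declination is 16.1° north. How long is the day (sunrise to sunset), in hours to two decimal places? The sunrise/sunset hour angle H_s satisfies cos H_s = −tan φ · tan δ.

12.16 hours

The sunset hour angle satisfies cos H_s = −tan φ tan δ = -0.0212, giving H_s = 91.21°.
Day length = 2 H_s / 15° h⁻¹ = 182.42° / 15 = 12.161 h.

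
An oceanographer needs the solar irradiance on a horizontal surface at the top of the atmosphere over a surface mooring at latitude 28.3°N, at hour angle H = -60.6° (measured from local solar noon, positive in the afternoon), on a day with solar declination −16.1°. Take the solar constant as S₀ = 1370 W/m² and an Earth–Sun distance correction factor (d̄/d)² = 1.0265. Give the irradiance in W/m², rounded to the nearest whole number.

cos θ_z = sin(28.3°) sin(-16.1°) + cos(28.3°) cos(-16.1°) cos(-60.60°) = -0.1315 + 0.4153 = 0.2838.
Top-of-atmosphere irradiance = S₀ (d̄/d)² cos θ_z = 1370 × 1.0265 × 0.2838 = 399.11 W/m².

399 W/m²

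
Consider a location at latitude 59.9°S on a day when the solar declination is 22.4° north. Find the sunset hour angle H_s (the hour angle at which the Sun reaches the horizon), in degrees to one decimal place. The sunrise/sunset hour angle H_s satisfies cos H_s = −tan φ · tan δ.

44.7°

The sunset hour angle satisfies cos H_s = −tan φ tan δ = 0.7110, giving H_s = 44.68°.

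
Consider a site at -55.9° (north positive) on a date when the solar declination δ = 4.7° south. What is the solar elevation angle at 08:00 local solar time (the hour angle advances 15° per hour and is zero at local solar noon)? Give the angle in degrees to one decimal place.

20.3°

Hour angle H = 15° × (8 − 12) = -60.00°.
cos θ_z = sin φ sin δ + cos φ cos δ cos H = (-0.8281)(-0.0819) + (0.5606)(0.9966)(0.5000) = 0.3472.
θ_z = arccos(0.3472) = 69.68°, so the elevation is 90° − 69.68° = 20.32°.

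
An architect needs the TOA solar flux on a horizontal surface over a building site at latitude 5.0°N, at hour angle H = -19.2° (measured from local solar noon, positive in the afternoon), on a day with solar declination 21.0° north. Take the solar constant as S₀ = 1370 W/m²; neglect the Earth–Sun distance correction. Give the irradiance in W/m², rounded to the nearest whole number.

cos θ_z = sin(5.0°) sin(21.0°) + cos(5.0°) cos(21.0°) cos(-19.20°) = 0.0312 + 0.8783 = 0.9095.
Top-of-atmosphere irradiance = S₀ cos θ_z = 1370 × 0.9095 = 1246.01 W/m².

1246 W/m²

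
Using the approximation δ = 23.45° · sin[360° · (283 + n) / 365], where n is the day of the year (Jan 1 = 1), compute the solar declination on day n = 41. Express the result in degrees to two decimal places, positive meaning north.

360 × (283 + 41) / 365 = 319.562°; sin(319.562°) = -0.6486.
δ = 23.45 × -0.6486 = -15.210° ≈ -15.21°.

-15.21°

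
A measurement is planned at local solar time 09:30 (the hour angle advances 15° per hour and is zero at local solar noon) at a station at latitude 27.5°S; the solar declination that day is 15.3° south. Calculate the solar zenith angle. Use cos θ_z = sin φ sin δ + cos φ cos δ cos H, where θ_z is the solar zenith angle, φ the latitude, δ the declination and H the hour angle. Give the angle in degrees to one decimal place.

Hour angle H = 15° × (9.5 − 12) = -37.50°.
With φ = -27.5°, δ = -15.3°, H = -37.50°: sin φ sin δ = 0.1218, cos φ cos δ cos H = 0.6788, so cos θ_z = 0.8006.
θ_z = arccos(0.8006) = 36.81°.

36.8°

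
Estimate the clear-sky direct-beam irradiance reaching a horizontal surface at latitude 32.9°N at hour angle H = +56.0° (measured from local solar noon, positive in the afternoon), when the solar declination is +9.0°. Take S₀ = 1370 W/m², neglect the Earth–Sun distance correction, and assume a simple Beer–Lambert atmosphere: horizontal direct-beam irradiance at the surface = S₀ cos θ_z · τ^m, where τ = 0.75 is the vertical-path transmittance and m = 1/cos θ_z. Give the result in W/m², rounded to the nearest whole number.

445 W/m²

cos θ_z = sin φ sin δ + cos φ cos δ cos H = (0.5432)(0.1564) + (0.8396)(0.9877)(0.5592) = 0.5487.
Air mass m = 1/cos θ_z = 1/0.5487 = 1.822; τ^m = 0.75^1.822 = 0.5921.
Surface direct beam = 1370 × 0.5487 × 0.5921 = 445.09 W/m².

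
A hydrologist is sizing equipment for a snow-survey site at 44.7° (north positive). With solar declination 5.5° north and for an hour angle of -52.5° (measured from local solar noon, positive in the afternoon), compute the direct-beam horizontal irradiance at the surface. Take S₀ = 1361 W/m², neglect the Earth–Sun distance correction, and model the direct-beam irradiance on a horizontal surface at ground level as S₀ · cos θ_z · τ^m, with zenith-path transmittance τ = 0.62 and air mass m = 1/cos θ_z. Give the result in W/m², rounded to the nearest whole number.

With φ = 44.7°, δ = 5.5°, H = -52.50°: sin φ sin δ = 0.0674, cos φ cos δ cos H = 0.4307, so cos θ_z = 0.4981.
Air mass m = 1/cos θ_z = 1/0.4981 = 2.008; τ^m = 0.62^2.008 = 0.3829.
Surface direct beam = 1361 × 0.4981 × 0.3829 = 259.57 W/m².

260 W/m²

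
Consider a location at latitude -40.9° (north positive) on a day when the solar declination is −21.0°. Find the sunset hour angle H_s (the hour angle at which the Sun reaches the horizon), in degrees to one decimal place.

The sunset hour angle satisfies cos H_s = −tan φ tan δ = -0.3325, giving H_s = 109.42°.

109.4°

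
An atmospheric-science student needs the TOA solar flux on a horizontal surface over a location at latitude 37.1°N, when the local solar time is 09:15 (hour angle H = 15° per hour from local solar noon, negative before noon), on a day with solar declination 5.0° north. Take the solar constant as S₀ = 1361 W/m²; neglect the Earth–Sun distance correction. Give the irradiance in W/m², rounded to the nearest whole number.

885 W/m²

Hour angle H = 15° × (9.25 − 12) = -41.25°.
cos θ_z = sin(37.1°) sin(5.0°) + cos(37.1°) cos(5.0°) cos(-41.25°) = 0.0526 + 0.5974 = 0.6500.
Top-of-atmosphere irradiance = S₀ cos θ_z = 1361 × 0.6500 = 884.65 W/m².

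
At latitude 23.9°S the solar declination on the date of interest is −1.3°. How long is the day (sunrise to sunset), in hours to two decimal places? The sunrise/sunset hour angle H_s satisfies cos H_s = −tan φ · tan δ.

12.08 hours

−tan φ tan δ = −(-0.4431)(-0.0227) = -0.0101; H_s = arccos(-0.0101) = 90.58°.
Day length = 2 H_s / 15° h⁻¹ = 181.16° / 15 = 12.077 h.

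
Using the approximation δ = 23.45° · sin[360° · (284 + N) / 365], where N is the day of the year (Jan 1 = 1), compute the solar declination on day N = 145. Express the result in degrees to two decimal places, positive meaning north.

+20.92°

360 × (284 + 145) / 365 = 423.123°; sin(423.123°) = 0.8920.
δ = 23.45 × 0.8920 = 20.917° ≈ +20.92°.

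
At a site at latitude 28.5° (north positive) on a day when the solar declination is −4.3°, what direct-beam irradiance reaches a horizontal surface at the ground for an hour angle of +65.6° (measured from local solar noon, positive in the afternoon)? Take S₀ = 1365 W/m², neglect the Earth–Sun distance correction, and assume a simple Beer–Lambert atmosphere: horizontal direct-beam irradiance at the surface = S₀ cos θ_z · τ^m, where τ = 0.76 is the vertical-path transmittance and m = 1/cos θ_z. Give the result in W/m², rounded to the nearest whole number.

192 W/m²

cos θ_z = sin(28.5°) sin(-4.3°) + cos(28.5°) cos(-4.3°) cos(65.60°) = -0.0358 + 0.3620 = 0.3262.
Air mass m = 1/cos θ_z = 1/0.3262 = 3.066; τ^m = 0.76^3.066 = 0.4311.
Surface direct beam = 1365 × 0.3262 × 0.4311 = 191.95 W/m².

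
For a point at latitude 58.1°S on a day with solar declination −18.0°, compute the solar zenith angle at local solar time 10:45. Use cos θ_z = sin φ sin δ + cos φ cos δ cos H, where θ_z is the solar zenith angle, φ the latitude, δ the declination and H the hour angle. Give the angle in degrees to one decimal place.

Hour angle H = 15° × (10.75 − 12) = -18.75°.
cos θ_z = sin φ sin δ + cos φ cos δ cos H = (-0.8490)(-0.3090) + (0.5284)(0.9511)(0.9469) = 0.7382.
θ_z = arccos(0.7382) = 42.42°.

42.4°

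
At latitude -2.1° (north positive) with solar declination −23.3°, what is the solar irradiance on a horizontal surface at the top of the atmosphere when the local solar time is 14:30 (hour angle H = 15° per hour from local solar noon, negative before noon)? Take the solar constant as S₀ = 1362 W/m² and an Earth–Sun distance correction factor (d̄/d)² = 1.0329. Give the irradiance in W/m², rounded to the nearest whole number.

1045 W/m²

Hour angle H = 15° × (14.5 − 12) = 37.50°.
cos θ_z = sin φ sin δ + cos φ cos δ cos H = (-0.0366)(-0.3955) + (0.9993)(0.9184)(0.7934) = 0.7426.
Top-of-atmosphere irradiance = S₀ (d̄/d)² cos θ_z = 1362 × 1.0329 × 0.7426 = 1044.70 W/m².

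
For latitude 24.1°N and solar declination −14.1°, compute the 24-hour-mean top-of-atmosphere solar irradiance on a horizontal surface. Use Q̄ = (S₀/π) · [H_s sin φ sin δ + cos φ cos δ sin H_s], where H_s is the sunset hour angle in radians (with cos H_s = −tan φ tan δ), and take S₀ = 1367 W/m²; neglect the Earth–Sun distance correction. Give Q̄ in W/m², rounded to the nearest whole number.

320 W/m²

The sunset hour angle satisfies cos H_s = −tan φ tan δ = 0.1124, giving H_s = 83.55°. In radians, H_s = 1.4582.
H_s sin φ sin δ = 1.4582 × 0.4083 × -0.2436 = -0.1450.
cos φ cos δ sin H_s = 0.9128 × 0.9699 × 0.9937 = 0.8797.
Q̄ = (1367/π) × (-0.1450 + 0.8797) = 435.13 × 0.7347 = 319.69 W/m².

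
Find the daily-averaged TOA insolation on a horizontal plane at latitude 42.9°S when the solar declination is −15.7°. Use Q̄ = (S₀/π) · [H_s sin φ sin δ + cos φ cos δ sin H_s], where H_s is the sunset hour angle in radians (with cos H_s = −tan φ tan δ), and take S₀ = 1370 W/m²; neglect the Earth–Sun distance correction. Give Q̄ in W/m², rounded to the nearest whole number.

444 W/m²

cos H_s = −tan(-42.9°) · tan(-15.7°) = -0.2612, so H_s = arccos(-0.2612) = 105.14°. In radians, H_s = 1.8350.
H_s sin φ sin δ = 1.8350 × -0.6807 × -0.2706 = 0.3380.
cos φ cos δ sin H_s = 0.7325 × 0.9627 × 0.9653 = 0.6807.
Q̄ = (1370/π) × (0.3380 + 0.6807) = 436.08 × 1.0187 = 444.23 W/m².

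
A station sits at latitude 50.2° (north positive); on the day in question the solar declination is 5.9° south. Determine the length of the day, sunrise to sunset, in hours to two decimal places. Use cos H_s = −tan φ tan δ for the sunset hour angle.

cos H_s = −tan(50.2°) · tan(-5.9°) = 0.1240, so H_s = arccos(0.1240) = 82.88°.
Day length = 2 H_s / 15° h⁻¹ = 165.76° / 15 = 11.051 h.

11.05 hours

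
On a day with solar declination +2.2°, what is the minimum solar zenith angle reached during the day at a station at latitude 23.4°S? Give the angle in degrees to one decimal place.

25.6°

At local solar noon the hour angle is zero, so the zenith angle is |φ − δ| = |-23.4° − (2.2°)| = 25.6°.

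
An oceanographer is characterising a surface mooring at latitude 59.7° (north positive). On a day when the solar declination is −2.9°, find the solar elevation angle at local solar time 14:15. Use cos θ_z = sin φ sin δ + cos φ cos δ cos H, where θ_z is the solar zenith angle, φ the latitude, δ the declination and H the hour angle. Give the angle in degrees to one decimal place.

22.0°

Hour angle H = 15° × (14.25 − 12) = 33.75°.
cos θ_z = sin(59.7°) sin(-2.9°) + cos(59.7°) cos(-2.9°) cos(33.75°) = -0.0437 + 0.4190 = 0.3753.
θ_z = arccos(0.3753) = 67.96°, so the elevation is 90° − 67.96° = 22.04°.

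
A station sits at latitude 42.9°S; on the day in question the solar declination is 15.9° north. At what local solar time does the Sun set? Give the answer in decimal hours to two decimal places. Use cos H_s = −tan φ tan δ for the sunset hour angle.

cos H_s = −tan(-42.9°) · tan(15.9°) = 0.2647, so H_s = arccos(0.2647) = 74.65°.
Sunset is at 12 + H_s/15 = 12 + 4.977 = 16.977 h local solar time.

16.98 h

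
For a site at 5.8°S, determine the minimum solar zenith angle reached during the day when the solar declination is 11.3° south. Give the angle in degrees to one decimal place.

At local solar noon the hour angle is zero, so the zenith angle is |φ − δ| = |-5.8° − (-11.3°)| = 5.5°.

5.5°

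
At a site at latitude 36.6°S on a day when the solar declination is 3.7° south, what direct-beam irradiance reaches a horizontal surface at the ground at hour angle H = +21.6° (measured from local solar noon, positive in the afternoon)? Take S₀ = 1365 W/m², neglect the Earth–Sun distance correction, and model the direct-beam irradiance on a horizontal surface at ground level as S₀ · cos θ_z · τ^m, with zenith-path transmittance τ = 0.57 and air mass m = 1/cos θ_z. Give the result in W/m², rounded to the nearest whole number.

522 W/m²

cos θ_z = sin(-36.6°) sin(-3.7°) + cos(-36.6°) cos(-3.7°) cos(21.60°) = 0.0385 + 0.7449 = 0.7834.
Air mass m = 1/cos θ_z = 1/0.7834 = 1.276; τ^m = 0.57^1.276 = 0.4881.
Surface direct beam = 1365 × 0.7834 × 0.4881 = 521.95 W/m².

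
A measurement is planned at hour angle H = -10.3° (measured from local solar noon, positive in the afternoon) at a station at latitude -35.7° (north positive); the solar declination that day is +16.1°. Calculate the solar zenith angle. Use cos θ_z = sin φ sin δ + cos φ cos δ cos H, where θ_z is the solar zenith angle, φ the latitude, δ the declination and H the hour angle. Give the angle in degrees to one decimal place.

With φ = -35.7°, δ = 16.1°, H = -10.30°: sin φ sin δ = -0.1618, cos φ cos δ cos H = 0.7677, so cos θ_z = 0.6059.
θ_z = arccos(0.6059) = 52.71°.

52.7°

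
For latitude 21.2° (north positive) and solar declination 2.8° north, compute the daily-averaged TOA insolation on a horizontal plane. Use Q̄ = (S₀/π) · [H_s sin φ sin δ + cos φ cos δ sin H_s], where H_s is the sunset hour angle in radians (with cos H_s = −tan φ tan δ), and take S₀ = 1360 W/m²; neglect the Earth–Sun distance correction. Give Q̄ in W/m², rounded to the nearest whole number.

cos H_s = −tan(21.2°) · tan(2.8°) = -0.0190, so H_s = arccos(-0.0190) = 91.09°. In radians, H_s = 1.5898.
H_s sin φ sin δ = 1.5898 × 0.3616 × 0.0488 = 0.0281.
cos φ cos δ sin H_s = 0.9323 × 0.9988 × 0.9998 = 0.9310.
Q̄ = (1360/π) × (0.0281 + 0.9310) = 432.90 × 0.9591 = 415.19 W/m².

415 W/m²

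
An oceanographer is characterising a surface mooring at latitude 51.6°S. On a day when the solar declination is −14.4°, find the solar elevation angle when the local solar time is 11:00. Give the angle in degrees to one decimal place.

50.9°

Hour angle H = 15° × (11 − 12) = -15.00°.
With φ = -51.6°, δ = -14.4°, H = -15.00°: sin φ sin δ = 0.1949, cos φ cos δ cos H = 0.5811, so cos θ_z = 0.7760.
θ_z = arccos(0.7760) = 39.10°, so the elevation is 90° − 39.10° = 50.90°.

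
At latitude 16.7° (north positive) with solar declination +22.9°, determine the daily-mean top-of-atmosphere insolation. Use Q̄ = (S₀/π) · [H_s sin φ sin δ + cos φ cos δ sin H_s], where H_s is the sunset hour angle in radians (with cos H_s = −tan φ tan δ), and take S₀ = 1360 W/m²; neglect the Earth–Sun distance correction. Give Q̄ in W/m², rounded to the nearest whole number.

461 W/m²

−tan φ tan δ = −(0.3000)(0.4224) = -0.1267; H_s = arccos(-0.1267) = 97.28°. In radians, H_s = 1.6979.
H_s sin φ sin δ = 1.6979 × 0.2874 × 0.3891 = 0.1899.
cos φ cos δ sin H_s = 0.9578 × 0.9212 × 0.9919 = 0.8752.
Q̄ = (1360/π) × (0.1899 + 0.8752) = 432.90 × 1.0651 = 461.08 W/m².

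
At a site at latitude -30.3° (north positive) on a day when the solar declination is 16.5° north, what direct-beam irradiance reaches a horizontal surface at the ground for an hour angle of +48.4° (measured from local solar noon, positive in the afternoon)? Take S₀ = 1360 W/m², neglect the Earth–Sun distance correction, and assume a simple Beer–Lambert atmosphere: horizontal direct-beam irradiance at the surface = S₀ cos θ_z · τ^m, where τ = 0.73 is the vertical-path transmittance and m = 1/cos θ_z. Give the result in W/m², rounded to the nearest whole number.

255 W/m²

cos θ_z = sin φ sin δ + cos φ cos δ cos H = (-0.5045)(0.2840) + (0.8634)(0.9588)(0.6639) = 0.4063.
Air mass m = 1/cos θ_z = 1/0.4063 = 2.461; τ^m = 0.73^2.461 = 0.4609.
Surface direct beam = 1360 × 0.4063 × 0.4609 = 254.68 W/m².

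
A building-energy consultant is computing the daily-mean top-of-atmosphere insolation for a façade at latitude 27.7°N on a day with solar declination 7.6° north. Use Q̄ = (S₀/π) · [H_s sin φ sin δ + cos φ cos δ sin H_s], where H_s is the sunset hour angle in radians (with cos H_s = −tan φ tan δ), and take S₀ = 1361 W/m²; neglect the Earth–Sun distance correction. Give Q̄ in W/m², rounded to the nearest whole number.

cos H_s = −tan(27.7°) · tan(7.6°) = -0.0701, so H_s = arccos(-0.0701) = 94.02°. In radians, H_s = 1.6410.
H_s sin φ sin δ = 1.6410 × 0.4648 × 0.1323 = 0.1009.
cos φ cos δ sin H_s = 0.8854 × 0.9912 × 0.9975 = 0.8754.
Q̄ = (1361/π) × (0.1009 + 0.8754) = 433.22 × 0.9763 = 422.95 W/m².

423 W/m²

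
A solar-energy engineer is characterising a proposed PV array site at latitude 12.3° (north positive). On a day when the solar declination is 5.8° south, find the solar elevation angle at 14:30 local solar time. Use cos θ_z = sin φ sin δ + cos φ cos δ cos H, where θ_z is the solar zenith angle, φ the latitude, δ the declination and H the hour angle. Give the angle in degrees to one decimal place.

48.6°

Hour angle H = 15° × (14.5 − 12) = 37.50°.
cos θ_z = sin φ sin δ + cos φ cos δ cos H = (0.2130)(-0.1011) + (0.9770)(0.9949)(0.7934) = 0.7497.
θ_z = arccos(0.7497) = 41.44°, so the elevation is 90° − 41.44° = 48.56°.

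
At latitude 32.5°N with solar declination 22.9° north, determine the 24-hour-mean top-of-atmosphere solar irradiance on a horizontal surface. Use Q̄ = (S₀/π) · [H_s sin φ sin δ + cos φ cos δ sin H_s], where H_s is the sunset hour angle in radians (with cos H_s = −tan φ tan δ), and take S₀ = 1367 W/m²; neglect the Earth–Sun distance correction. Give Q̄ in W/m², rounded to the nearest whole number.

−tan φ tan δ = −(0.6371)(0.4224) = -0.2691; H_s = arccos(-0.2691) = 105.61°. In radians, H_s = 1.8432.
H_s sin φ sin δ = 1.8432 × 0.5373 × 0.3891 = 0.3853.
cos φ cos δ sin H_s = 0.8434 × 0.9212 × 0.9631 = 0.7483.
Q̄ = (1367/π) × (0.3853 + 0.7483) = 435.13 × 1.1336 = 493.26 W/m².

493 W/m²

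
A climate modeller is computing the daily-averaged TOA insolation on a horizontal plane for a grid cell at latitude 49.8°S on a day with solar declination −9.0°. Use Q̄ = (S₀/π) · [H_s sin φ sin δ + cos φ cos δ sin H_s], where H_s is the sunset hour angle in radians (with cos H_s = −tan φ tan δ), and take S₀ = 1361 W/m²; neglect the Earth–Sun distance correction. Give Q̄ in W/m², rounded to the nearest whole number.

−tan φ tan δ = −(-1.1833)(-0.1584) = -0.1874; H_s = arccos(-0.1874) = 100.80°. In radians, H_s = 1.7593.
H_s sin φ sin δ = 1.7593 × -0.7638 × -0.1564 = 0.2102.
cos φ cos δ sin H_s = 0.6455 × 0.9877 × 0.9823 = 0.6263.
Q̄ = (1361/π) × (0.2102 + 0.6263) = 433.22 × 0.8365 = 362.39 W/m².

362 W/m²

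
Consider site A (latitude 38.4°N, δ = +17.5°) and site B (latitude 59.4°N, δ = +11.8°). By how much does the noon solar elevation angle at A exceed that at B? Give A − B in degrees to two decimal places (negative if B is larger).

A: 90° − |38.4 − (17.5)| = 69.10°.
B: 90° − |59.4 − (11.8)| = 42.40°.
A − B = 69.10 − 42.40 = 26.70°.

+26.70°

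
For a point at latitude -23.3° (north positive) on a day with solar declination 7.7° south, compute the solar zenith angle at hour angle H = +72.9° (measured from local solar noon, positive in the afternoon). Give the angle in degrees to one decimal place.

71.3°

cos θ_z = sin(-23.3°) sin(-7.7°) + cos(-23.3°) cos(-7.7°) cos(72.90°) = 0.0530 + 0.2676 = 0.3206.
θ_z = arccos(0.3206) = 71.30°.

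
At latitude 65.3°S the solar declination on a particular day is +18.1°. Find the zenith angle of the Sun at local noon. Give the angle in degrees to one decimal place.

83.4°

At local solar noon the hour angle is zero, so the zenith angle is |φ − δ| = |-65.3° − (18.1°)| = 83.4°.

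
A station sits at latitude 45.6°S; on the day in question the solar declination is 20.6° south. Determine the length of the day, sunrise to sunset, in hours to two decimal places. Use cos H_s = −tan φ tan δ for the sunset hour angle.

−tan φ tan δ = −(-1.0212)(-0.3759) = -0.3839; H_s = arccos(-0.3839) = 112.58°.
Day length = 2 H_s / 15° h⁻¹ = 225.16° / 15 = 15.011 h.

15.01 hours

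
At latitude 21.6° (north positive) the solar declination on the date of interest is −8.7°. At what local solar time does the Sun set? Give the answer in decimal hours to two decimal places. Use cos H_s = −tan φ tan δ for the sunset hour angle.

−tan φ tan δ = −(0.3959)(-0.1530) = 0.0606; H_s = arccos(0.0606) = 86.53°.
Sunset is at 12 + H_s/15 = 12 + 5.769 = 17.769 h local solar time.

17.77 h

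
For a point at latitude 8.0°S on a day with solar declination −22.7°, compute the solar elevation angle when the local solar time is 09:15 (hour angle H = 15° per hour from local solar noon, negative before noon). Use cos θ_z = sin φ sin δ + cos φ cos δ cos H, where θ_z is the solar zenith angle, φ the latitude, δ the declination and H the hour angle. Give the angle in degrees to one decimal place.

47.8°

Hour angle H = 15° × (9.25 − 12) = -41.25°.
cos θ_z = sin(-8.0°) sin(-22.7°) + cos(-8.0°) cos(-22.7°) cos(-41.25°) = 0.0537 + 0.6869 = 0.7406.
θ_z = arccos(0.7406) = 42.22°, so the elevation is 90° − 42.22° = 47.78°.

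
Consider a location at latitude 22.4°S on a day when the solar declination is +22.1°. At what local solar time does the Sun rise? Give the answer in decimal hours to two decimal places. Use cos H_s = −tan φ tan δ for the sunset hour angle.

−tan φ tan δ = −(-0.4122)(0.4061) = 0.1674; H_s = arccos(0.1674) = 80.36°.
Sunrise is at 12 − H_s/15 = 12 − 5.357 = 6.643 h local solar time.

6.64 h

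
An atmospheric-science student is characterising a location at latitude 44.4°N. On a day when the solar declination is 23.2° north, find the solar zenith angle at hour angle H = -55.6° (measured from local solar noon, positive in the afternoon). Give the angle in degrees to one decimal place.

49.7°

cos θ_z = sin φ sin δ + cos φ cos δ cos H = (0.6997)(0.3939) + (0.7145)(0.9191)(0.5650) = 0.6466.
θ_z = arccos(0.6466) = 49.71°.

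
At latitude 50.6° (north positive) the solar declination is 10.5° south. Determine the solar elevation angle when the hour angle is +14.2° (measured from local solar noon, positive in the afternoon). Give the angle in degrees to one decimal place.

cos θ_z = sin(50.6°) sin(-10.5°) + cos(50.6°) cos(-10.5°) cos(14.20°) = -0.1408 + 0.6050 = 0.4642.
θ_z = arccos(0.4642) = 62.34°, so the elevation is 90° − 62.34° = 27.66°.

27.7°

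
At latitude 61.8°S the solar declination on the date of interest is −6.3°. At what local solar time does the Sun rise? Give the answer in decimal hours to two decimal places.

cos H_s = −tan(-61.8°) · tan(-6.3°) = -0.2059, so H_s = arccos(-0.2059) = 101.88°.
Sunrise is at 12 − H_s/15 = 12 − 6.792 = 5.208 h local solar time.

5.21 h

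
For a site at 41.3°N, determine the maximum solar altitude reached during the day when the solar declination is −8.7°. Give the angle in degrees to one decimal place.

40.0°

At local solar noon the hour angle is zero, so the elevation is 90° − |φ − δ| = 90° − |41.3° − (-8.7°)| = 90° − 50.0° = 40.0°.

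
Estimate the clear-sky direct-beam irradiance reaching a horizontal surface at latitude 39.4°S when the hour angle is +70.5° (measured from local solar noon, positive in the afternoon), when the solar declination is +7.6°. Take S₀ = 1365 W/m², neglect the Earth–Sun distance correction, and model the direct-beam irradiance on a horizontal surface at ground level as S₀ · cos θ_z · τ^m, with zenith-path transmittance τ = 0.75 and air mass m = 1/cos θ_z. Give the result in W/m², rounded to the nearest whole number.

44 W/m²

With φ = -39.4°, δ = 7.6°, H = 70.50°: sin φ sin δ = -0.0839, cos φ cos δ cos H = 0.2557, so cos θ_z = 0.1718.
Air mass m = 1/cos θ_z = 1/0.1718 = 5.821; τ^m = 0.75^5.821 = 0.1874.
Surface direct beam = 1365 × 0.1718 × 0.1874 = 43.95 W/m².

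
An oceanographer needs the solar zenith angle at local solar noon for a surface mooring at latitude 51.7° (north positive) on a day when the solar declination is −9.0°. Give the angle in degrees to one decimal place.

At local solar noon the hour angle is zero, so the zenith angle is |φ − δ| = |51.7° − (-9.0°)| = 60.7°.

60.7°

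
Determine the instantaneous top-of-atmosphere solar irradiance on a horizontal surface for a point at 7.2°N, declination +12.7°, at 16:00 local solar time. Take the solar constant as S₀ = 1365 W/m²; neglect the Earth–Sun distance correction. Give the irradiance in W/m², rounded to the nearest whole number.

Hour angle H = 15° × (16 − 12) = 60.00°.
cos θ_z = sin φ sin δ + cos φ cos δ cos H = (0.1253)(0.2198) + (0.9921)(0.9755)(0.5000) = 0.5114.
Top-of-atmosphere irradiance = S₀ cos θ_z = 1365 × 0.5114 = 698.06 W/m².

698 W/m²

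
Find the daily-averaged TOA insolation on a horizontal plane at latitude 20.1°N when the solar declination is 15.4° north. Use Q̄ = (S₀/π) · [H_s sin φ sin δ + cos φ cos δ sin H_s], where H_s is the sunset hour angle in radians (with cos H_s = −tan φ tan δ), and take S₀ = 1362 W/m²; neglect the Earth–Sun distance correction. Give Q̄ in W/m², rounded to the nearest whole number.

457 W/m²

−tan φ tan δ = −(0.3659)(0.2754) = -0.1008; H_s = arccos(-0.1008) = 95.79°. In radians, H_s = 1.6719.
H_s sin φ sin δ = 1.6719 × 0.3437 × 0.2656 = 0.1526.
cos φ cos δ sin H_s = 0.9391 × 0.9641 × 0.9949 = 0.9008.
Q̄ = (1362/π) × (0.1526 + 0.9008) = 433.54 × 1.0534 = 456.69 W/m².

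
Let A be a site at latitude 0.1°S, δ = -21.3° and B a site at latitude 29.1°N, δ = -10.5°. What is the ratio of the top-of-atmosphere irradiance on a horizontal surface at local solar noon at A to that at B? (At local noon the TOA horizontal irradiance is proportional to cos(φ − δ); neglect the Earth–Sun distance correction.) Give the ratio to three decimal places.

A: cos θ_z = cos(-0.1° − (-21.3°)) = 0.9323.
B: cos θ_z = cos(29.1° − (-10.5°)) = 0.7705.
Ratio A/B = 0.9323 / 0.7705 = 1.2100.

1.210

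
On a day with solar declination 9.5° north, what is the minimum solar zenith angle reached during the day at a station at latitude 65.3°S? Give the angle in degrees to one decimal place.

At local solar noon the hour angle is zero, so the zenith angle is |φ − δ| = |-65.3° − (9.5°)| = 74.8°.

74.8°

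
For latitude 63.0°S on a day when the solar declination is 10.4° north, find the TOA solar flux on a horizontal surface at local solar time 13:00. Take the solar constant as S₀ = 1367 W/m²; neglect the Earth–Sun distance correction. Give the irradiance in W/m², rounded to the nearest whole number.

370 W/m²

Hour angle H = 15° × (13 − 12) = 15.00°.
cos θ_z = sin(-63.0°) sin(10.4°) + cos(-63.0°) cos(10.4°) cos(15.00°) = -0.1608 + 0.4313 = 0.2705.
Top-of-atmosphere irradiance = S₀ cos θ_z = 1367 × 0.2705 = 369.77 W/m².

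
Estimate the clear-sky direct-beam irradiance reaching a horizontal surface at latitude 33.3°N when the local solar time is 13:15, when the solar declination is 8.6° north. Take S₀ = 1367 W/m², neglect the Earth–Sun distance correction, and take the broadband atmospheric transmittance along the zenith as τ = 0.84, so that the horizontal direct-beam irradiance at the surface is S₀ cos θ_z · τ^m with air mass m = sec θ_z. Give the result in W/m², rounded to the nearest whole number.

966 W/m²

Hour angle H = 15° × (13.25 − 12) = 18.75°.
cos θ_z = sin φ sin δ + cos φ cos δ cos H = (0.5490)(0.1495) + (0.8358)(0.9888)(0.9469) = 0.8646.
Air mass m = 1/cos θ_z = 1/0.8646 = 1.157; τ^m = 0.84^1.157 = 0.8173.
Surface direct beam = 1367 × 0.8646 × 0.8173 = 965.97 W/m².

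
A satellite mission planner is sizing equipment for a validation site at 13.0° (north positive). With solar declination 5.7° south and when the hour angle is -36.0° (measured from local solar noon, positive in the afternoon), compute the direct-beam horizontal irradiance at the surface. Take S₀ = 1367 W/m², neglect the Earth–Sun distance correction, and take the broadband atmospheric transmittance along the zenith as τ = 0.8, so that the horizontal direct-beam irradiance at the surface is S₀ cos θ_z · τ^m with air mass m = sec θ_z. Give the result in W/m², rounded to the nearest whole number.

777 W/m²

With φ = 13.0°, δ = -5.7°, H = -36.00°: sin φ sin δ = -0.0223, cos φ cos δ cos H = 0.7844, so cos θ_z = 0.7621.
Air mass m = 1/cos θ_z = 1/0.7621 = 1.312; τ^m = 0.8^1.312 = 0.7462.
Surface direct beam = 1367 × 0.7621 × 0.7462 = 777.38 W/m².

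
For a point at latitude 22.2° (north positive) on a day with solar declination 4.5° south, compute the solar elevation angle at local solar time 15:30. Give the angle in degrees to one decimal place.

Hour angle H = 15° × (15.5 − 12) = 52.50°.
cos θ_z = sin(22.2°) sin(-4.5°) + cos(22.2°) cos(-4.5°) cos(52.50°) = -0.0296 + 0.5619 = 0.5323.
θ_z = arccos(0.5323) = 57.84°, so the elevation is 90° − 57.84° = 32.16°.

32.2°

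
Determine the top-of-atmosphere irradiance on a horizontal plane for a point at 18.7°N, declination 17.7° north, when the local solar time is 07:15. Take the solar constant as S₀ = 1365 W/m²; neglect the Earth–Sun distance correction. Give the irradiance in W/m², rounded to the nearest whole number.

529 W/m²

Hour angle H = 15° × (7.25 − 12) = -71.25°.
With φ = 18.7°, δ = 17.7°, H = -71.25°: sin φ sin δ = 0.0975, cos φ cos δ cos H = 0.2901, so cos θ_z = 0.3876.
Top-of-atmosphere irradiance = S₀ cos θ_z = 1365 × 0.3876 = 529.07 W/m².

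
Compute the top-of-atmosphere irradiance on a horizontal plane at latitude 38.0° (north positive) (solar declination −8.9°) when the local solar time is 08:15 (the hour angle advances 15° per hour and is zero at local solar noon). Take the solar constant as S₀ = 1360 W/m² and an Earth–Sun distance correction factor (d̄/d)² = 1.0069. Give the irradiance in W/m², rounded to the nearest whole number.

462 W/m²

Hour angle H = 15° × (8.25 − 12) = -56.25°.
cos θ_z = sin(38.0°) sin(-8.9°) + cos(38.0°) cos(-8.9°) cos(-56.25°) = -0.0952 + 0.4325 = 0.3373.
Top-of-atmosphere irradiance = S₀ (d̄/d)² cos θ_z = 1360 × 1.0069 × 0.3373 = 461.89 W/m².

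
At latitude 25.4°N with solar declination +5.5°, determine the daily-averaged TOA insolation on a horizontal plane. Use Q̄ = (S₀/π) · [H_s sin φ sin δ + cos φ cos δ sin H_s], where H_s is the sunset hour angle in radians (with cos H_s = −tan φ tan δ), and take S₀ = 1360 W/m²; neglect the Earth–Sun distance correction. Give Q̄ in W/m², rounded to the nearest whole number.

418 W/m²

The sunset hour angle satisfies cos H_s = −tan φ tan δ = -0.0457, giving H_s = 92.62°. In radians, H_s = 1.6165.
H_s sin φ sin δ = 1.6165 × 0.4289 × 0.0958 = 0.0664.
cos φ cos δ sin H_s = 0.9033 × 0.9954 × 0.9990 = 0.8982.
Q̄ = (1360/π) × (0.0664 + 0.8982) = 432.90 × 0.9646 = 417.58 W/m².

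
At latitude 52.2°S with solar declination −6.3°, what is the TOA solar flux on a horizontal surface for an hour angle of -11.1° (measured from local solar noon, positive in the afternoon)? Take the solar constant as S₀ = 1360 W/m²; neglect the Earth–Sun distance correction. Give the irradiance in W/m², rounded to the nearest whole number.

931 W/m²

cos θ_z = sin(-52.2°) sin(-6.3°) + cos(-52.2°) cos(-6.3°) cos(-11.10°) = 0.0867 + 0.5978 = 0.6845.
Top-of-atmosphere irradiance = S₀ cos θ_z = 1360 × 0.6845 = 930.92 W/m².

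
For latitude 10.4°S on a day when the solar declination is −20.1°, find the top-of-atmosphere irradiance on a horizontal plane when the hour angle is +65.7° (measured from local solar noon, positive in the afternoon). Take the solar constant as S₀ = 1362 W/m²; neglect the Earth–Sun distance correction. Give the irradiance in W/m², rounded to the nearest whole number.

cos θ_z = sin(-10.4°) sin(-20.1°) + cos(-10.4°) cos(-20.1°) cos(65.70°) = 0.0620 + 0.3801 = 0.4421.
Top-of-atmosphere irradiance = S₀ cos θ_z = 1362 × 0.4421 = 602.14 W/m².

602 W/m²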